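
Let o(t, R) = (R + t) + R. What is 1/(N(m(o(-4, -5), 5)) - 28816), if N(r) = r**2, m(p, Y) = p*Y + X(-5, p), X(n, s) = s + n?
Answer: -1/20895 ≈ -4.7858e-5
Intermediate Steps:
X(n, s) = n + s
o(t, R) = t + 2*R
m(p, Y) = -5 + p + Y*p (m(p, Y) = p*Y + (-5 + p) = Y*p + (-5 + p) = -5 + p + Y*p)
1/(N(m(o(-4, -5), 5)) - 28816) = 1/((-5 + (-4 + 2*(-5)) + 5*(-4 + 2*(-5)))**2 - 28816) = 1/((-5 + (-4 - 10) + 5*(-4 - 10))**2 - 28816) = 1/((-5 - 14 + 5*(-14))**2 - 28816) = 1/((-5 - 14 - 70)**2 - 28816) = 1/((-89)**2 - 28816) = 1/(7921 - 28816) = 1/(-20895) = -1/20895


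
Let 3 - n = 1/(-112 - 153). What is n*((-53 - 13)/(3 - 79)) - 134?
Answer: -661556/5035 ≈ -131.39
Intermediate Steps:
n = 796/265 (n = 3 - 1/(-112 - 153) = 3 - 1/(-265) = 3 - 1*(-1/265) = 3 + 1/265 = 796/265 ≈ 3.0038)
n*((-53 - 13)/(3 - 79)) - 134 = 796*((-53 - 13)/(3 - 79))/265 - 134 = 796*(-66/(-76))/265 - 134 = 796*(-66*(-1/76))/265 - 134 = (796/265)*(33/38) - 134 = 13134/5035 - 134 = -661556/5035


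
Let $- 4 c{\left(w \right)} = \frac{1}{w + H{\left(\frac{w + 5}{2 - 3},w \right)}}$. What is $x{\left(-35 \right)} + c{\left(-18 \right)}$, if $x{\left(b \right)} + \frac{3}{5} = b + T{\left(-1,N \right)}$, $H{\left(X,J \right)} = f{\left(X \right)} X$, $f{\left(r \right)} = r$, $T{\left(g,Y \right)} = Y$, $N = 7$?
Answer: $- \frac{86377}{3020} \approx -28.602$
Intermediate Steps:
$H{\left(X,J \right)} = X^{2}$ ($H{\left(X,J \right)} = X X = X^{2}$)
$c{\left(w \right)} = - \frac{1}{4 \left(w + \left(-5 - w\right)^{2}\right)}$ ($c{\left(w \right)} = - \frac{1}{4 \left(w + \left(\frac{w + 5}{2 - 3}\right)^{2}\right)} = - \frac{1}{4 \left(w + \left(\frac{5 + w}{-1}\right)^{2}\right)} = - \frac{1}{4 \left(w + \left(\left(5 + w\right) \left(-1\right)\right)^{2}\right)} = - \frac{1}{4 \left(w + \left(-5 - w\right)^{2}\right)}$)
$x{\left(b \right)} = \frac{32}{5} + b$ ($x{\left(b \right)} = - \frac{3}{5} + \left(b + 7\right) = - \frac{3}{5} + \left(7 + b\right) = \frac{32}{5} + b$)
$x{\left(-35 \right)} + c{\left(-18 \right)} = \left(\frac{32}{5} - 35\right) - \frac{1}{4 \left(-18\right) + 4 \left(5 - 18\right)^{2}} = - \frac{143}{5} - \frac{1}{-72 + 4 \left(-13\right)^{2}} = - \frac{143}{5} - \frac{1}{-72 + 4 \cdot 169} = - \frac{143}{5} - \frac{1}{-72 + 676} = - \frac{143}{5} - \frac{1}{604} = - \frac{86377}{3020}$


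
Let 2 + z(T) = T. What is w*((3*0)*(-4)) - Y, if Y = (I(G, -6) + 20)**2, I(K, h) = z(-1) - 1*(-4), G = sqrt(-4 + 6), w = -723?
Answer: -441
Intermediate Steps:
z(T) = -2 + T
G = sqrt(2) ≈ 1.4142
I(K, h) = 1 (I(K, h) = (-2 - 1) - 1*(-4) = -3 + 4 = 1)
Y = 441 (Y = (1 + 20)**2 = 21**2 = 441)
w*((3*0)*(-4)) - Y = -723*3*0*(-4) - 1*441 = -0*(-4) - 441 = -723*0 - 441 = 0 - 441 = -441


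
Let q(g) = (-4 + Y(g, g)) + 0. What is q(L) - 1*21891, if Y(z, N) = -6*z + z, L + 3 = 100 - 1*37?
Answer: -22195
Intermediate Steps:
L = 60 (L = -3 + (100 - 1*37) = -3 + (100 - 37) = -3 + 63 = 60)
Y(z, N) = -5*z
q(g) = -4 - 5*g (q(g) = (-4 - 5*g) + 0 = -4 - 5*g)
q(L) - 1*21891 = (-4 - 5*60) - 1*21891 = (-4 - 300) - 21891 = -304 - 21891 = -22195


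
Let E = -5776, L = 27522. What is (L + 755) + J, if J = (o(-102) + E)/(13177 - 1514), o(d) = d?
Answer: 329788773/11663 ≈ 28277.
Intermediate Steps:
J = -5878/11663 (J = (-102 - 5776)/(13177 - 1514) = -5878/11663 ≈ -0.50399)
(L + 755) + J = (27522 + 755) - 5878/11663 = 28277 - 5878/11663 = 329788773/11663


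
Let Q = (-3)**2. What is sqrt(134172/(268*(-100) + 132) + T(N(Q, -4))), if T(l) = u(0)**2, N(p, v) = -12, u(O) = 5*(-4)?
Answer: sqrt(17555924419)/6667 ≈ 19.874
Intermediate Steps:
u(O) = -20
Q = 9
T(l) = 400 (T(l) = (-20)**2 = 400)
sqrt(134172/(268*(-100) + 132) + T(N(Q, -4))) = sqrt(134172/(268*(-100) + 132) + 400) = sqrt(134172/(-26800 + 132) + 400) = sqrt(134172/(-26668) + 400) = sqrt(134172*(-1/26668) + 400) = sqrt(-33543/6667 + 400) = sqrt(2633257/6667) = sqrt(17555924419)/6667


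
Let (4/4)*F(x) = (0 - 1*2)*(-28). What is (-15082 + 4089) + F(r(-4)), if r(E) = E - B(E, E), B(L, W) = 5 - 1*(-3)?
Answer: -10937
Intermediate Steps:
B(L, W) = 8 (B(L, W) = 5 + 3 = 8)
r(E) = -8 + E (r(E) = E - 1*8 = E - 8 = -8 + E)
F(x) = 56 (F(x) = (0 - 1*2)*(-28) = (0 - 2)*(-28) = -2*(-28) = 56)
(-15082 + 4089) + F(r(-4)) = (-15082 + 4089) + 56 = -10993 + 56 = -10937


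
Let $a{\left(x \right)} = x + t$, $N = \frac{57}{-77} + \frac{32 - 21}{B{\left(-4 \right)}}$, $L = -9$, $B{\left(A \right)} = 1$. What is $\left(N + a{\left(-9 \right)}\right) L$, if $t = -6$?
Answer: $\frac{3285}{77} \approx 42.662$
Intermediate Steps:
$N = \frac{790}{77}$ ($N = \frac{57}{-77} + \frac{32 - 21}{1} = 57 \left(- \frac{1}{77}\right) + \left(32 - 21\right) 1 = - \frac{57}{77} + 11 \cdot 1 = - \frac{57}{77} + 11 = \frac{790}{77} \approx 10.26$)
$a{\left(x \right)} = -6 + x$ ($a{\left(x \right)} = x - 6 = -6 + x$)
$\left(N + a{\left(-9 \right)}\right) L = \left(\frac{790}{77} - 15\right) \left(-9\right) = \left(- \frac{365}{77}\right) \left(-9\right) = \frac{3285}{77}$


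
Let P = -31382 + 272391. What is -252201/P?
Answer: -252201/241009 ≈ -1.0464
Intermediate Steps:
P = 241009
-252201/P = -252201/241009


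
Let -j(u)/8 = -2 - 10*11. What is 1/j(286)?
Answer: 1/896 ≈ 0.0011161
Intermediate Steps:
j(u) = 896 (j(u) = -8*(-2 - 10*11) = -8*(-2 - 110) = -8*(-112) = 896)
1/j(286) = 1/896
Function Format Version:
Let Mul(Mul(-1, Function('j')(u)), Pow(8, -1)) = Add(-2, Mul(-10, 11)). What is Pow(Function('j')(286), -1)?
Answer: Rational(1, 896) ≈ 0.0011161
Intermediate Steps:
Function('j')(u) = 896 (Function('j')(u) = Mul(-8, Add(-2, Mul(-10, 11))) = Mul(-8, Add(-2, -110)) = Mul(-8, -112) = 896)
Pow(Function('j')(286), -1) = Pow(896, -1) = Rational(1, 896)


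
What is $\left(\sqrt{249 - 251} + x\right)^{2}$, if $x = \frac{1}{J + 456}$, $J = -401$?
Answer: $- \frac{6049}{3025} + \frac{2 i \sqrt{2}}{55} \approx -1.9997 + 0.051426 i$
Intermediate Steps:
$x = \frac{1}{55}$ ($x = \frac{1}{-401 + 456} = \frac{1}{55} \approx 0.018182$)
$\left(\sqrt{249 - 251} + x\right)^{2} = \left(\sqrt{249 - 251} + \frac{1}{55}\right)^{2} = \left(\sqrt{-2} + \frac{1}{55}\right)^{2} = \left(i \sqrt{2} + \frac{1}{55}\right)^{2} = \left(\frac{1}{55} + i \sqrt{2}\right)^{2}$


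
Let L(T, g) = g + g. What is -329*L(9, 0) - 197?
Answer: -197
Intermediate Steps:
L(T, g) = 2*g
-329*L(9, 0) - 197 = -658*0 - 197 = -329*0 - 197 = 0 - 197 = -197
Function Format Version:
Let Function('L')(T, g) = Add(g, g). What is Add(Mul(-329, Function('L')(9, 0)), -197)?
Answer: -197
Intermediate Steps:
Function('L')(T, g) = Mul(2, g)
Add(Mul(-329, Function('L')(9, 0)), -197) = Add(Mul(-329, Mul(2, 0)), -197) = Add(Mul(-329, 0), -197) = Add(0, -197) = -197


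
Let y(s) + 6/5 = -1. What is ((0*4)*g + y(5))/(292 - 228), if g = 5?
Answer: -11/320 ≈ -0.034375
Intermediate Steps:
y(s) = -11/5 (y(s) = -6/5 - 1 = -11/5)
((0*4)*g + y(5))/(292 - 228) = ((0*4)*5 - 11/5)/(292 - 228) = (0*5 - 11/5)/64 = (0 - 11/5)*(1/64) = -11/5*1/64 = -11/320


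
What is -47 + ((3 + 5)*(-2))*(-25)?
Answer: 353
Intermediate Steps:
-47 + ((3 + 5)*(-2))*(-25) = -47 + (8*(-2))*(-25) = -47 - 16*(-25) = -47 + 400 = 353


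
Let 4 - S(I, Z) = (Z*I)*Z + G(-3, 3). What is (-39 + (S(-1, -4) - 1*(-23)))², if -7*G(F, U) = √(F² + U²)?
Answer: 802/49 + 24*√2/7 ≈ 21.216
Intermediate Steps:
G(F, U) = -√(F² + U²)/7
S(I, Z) = 4 + 3*√2/7 - I*Z² (S(I, Z) = 4 - ((Z*I)*Z - √((-3)² + 3²)/7) = 4 - ((I*Z)*Z - √(9 + 9)/7) = 4 - (I*Z² - 3*√2/7) = 4 - (-3*√2/7 + I*Z²) = 4 + (3*√2/7 - I*Z²) = 4 + 3*√2/7 - I*Z²)
(-39 + (S(-1, -4) - 1*(-23)))² = (-39 + ((4 + 3*√2/7 - 1*(-1)*(-4)²) - 1*(-23)))² = (-39 + ((4 + 3*√2/7 - 1*(-1)*16) + 23))² = (-39 + ((4 + 3*√2/7 + 16) + 23))² = (-39 + ((20 + 3*√2/7) + 23))² = (-39 + (43 + 3*√2/7))² = (4 + 3*√2/7)²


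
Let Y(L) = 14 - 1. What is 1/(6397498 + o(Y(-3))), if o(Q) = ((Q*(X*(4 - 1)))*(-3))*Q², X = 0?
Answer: 1/6397498 ≈ 1.5631e-7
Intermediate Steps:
Y(L) = 13
o(Q) = 0 (o(Q) = ((Q*(0*(4 - 1)))*(-3))*Q² = ((Q*(0*3))*(-3))*Q² = ((Q*0)*(-3))*Q² = (0*(-3))*Q² = 0*Q² = 0)
1/(6397498 + o(Y(-3))) = 1/(6397498 + 0) = 1/6397498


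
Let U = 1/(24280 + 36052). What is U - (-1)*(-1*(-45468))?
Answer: 2743175377/60332 ≈ 45468.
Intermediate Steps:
U = 1/60332 ≈ 1.6575e-5
U - (-1)*(-1*(-45468)) = 1/60332 - (-1)*(-1*(-45468)) = 1/60332 - (-1)*45468 = 1/60332 - 1*(-45468) = 1/60332 + 45468 = 2743175377/60332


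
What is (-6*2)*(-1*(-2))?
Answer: -24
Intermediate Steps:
(-6*2)*(-1*(-2)) = -12*2 = -24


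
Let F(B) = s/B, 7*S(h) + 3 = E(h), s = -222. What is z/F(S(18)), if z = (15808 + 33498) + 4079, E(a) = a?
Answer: -266925/518 ≈ -515.30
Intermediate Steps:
S(h) = -3/7 + h/7
z = 53385 (z = 49306 + 4079 = 53385)
F(B) = -222/B
z/F(S(18)) = 53385/((-222/(-3/7 + (⅐)*18))) = 53385/((-222/(-3/7 + 18/7))) = 53385/((-222/15/7)) = 53385/((-222*7/15)) = 53385/(-518/5) = 53385*(-5/518) = -266925/518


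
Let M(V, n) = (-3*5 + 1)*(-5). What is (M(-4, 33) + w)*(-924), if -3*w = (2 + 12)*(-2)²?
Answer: -47432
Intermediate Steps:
M(V, n) = 70 (M(V, n) = (-15 + 1)*(-5) = -14*(-5) = 70)
w = -56/3 (w = -(2 + 12)*(-2)²/3 = -14*4/3 = -⅓*56 = -56/3 ≈ -18.667)
(M(-4, 33) + w)*(-924) = (70 - 56/3)*(-924) = (154/3)*(-924) = -47432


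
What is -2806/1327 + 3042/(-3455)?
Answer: -13731464/4584785 ≈ -2.9950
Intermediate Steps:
-2806/1327 + 3042/(-3455) = -2806*1/1327 + 3042*(-1/3455) = -2806/1327 - 3042/3455 = -13731464/4584785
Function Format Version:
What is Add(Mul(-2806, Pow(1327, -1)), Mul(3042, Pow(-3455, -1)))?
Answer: Rational(-13731464, 4584785) ≈ -2.9950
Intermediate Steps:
Add(Mul(-2806, Pow(1327, -1)), Mul(3042, Pow(-3455, -1))) = Add(Mul(-2806, Rational(1, 1327)), Mul(3042, Rational(-1, 3455))) = Add(Rational(-2806, 1327), Rational(-3042, 3455)) = Rational(-13731464, 4584785)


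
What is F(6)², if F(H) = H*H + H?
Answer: 1764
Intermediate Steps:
F(H) = H + H² (F(H) = H² + H = H + H²)
F(6)² = (6*(1 + 6))² = (6*7)² = 42² = 1764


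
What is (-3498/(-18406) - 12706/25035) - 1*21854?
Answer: -5035171479773/230397105 ≈ -21854.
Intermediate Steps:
(-3498/(-18406) - 12706/25035) - 1*21854 = (-3498*(-1/18406) - 12706*1/25035) - 21854 = (1749/9203 - 12706/25035) - 21854 = -73147103/230397105 - 21854 = -5035171479773/230397105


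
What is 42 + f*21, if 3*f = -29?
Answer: -161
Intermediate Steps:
f = -29/3 (f = (1/3)*(-29) = -29/3 ≈ -9.6667)
42 + f*21 = 42 - 29/3*21 = 42 - 203 = -161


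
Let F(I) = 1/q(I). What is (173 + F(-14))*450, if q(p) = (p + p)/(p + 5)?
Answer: 1091925/14 ≈ 77995.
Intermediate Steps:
q(p) = 2*p/(5 + p) (q(p) = (2*p)/(5 + p) = 2*p/(5 + p))
F(I) = (5 + I)/(2*I) (F(I) = 1/(2*I/(5 + I)) = (5 + I)/(2*I))
(173 + F(-14))*450 = (173 + (½)*(5 - 14)/(-14))*450 = (173 + (½)*(-1/14)*(-9))*450 = (173 + 9/28)*450 = (4853/28)*450 = 1091925/14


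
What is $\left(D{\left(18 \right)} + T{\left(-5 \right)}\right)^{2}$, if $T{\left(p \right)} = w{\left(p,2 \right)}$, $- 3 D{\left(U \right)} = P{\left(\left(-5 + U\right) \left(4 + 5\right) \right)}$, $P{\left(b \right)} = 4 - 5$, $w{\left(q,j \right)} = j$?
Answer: $\frac{49}{9} \approx 5.4444$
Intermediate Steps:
$P{\left(b \right)} = -1$ ($P{\left(b \right)} = 4 - 5 = -1$)
$D{\left(U \right)} = \frac{1}{3}$ ($D{\left(U \right)} = \left(- \frac{1}{3}\right) \left(-1\right) = \frac{1}{3}$)
$T{\left(p \right)} = 2$
$\left(D{\left(18 \right)} + T{\left(-5 \right)}\right)^{2} = \left(\frac{1}{3} + 2\right)^{2} = \left(\frac{7}{3}\right)^{2} = \frac{49}{9}$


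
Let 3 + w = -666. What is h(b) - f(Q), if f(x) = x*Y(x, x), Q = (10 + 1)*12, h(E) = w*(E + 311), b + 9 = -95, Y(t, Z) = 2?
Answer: -138747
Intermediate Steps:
w = -669 (w = -3 - 666 = -669)
b = -104 (b = -9 - 95 = -104)
h(E) = -208059 - 669*E (h(E) = -669*(E + 311) = -669*(311 + E) = -208059 - 669*E)
Q = 132 (Q = 11*12 = 132)
f(x) = 2*x (f(x) = x*2 = 2*x)
h(b) - f(Q) = (-208059 - 669*(-104)) - 2*132 = (-208059 + 69576) - 1*264 = -138483 - 264 = -138747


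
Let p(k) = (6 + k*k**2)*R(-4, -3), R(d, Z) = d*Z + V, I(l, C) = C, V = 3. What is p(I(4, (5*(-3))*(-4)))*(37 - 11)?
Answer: 84242340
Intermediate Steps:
R(d, Z) = 3 + Z*d (R(d, Z) = d*Z + 3 = Z*d + 3 = 3 + Z*d)
p(k) = 90 + 15*k**3 (p(k) = (6 + k*k**2)*(3 - 3*(-4)) = (6 + k**3)*(3 + 12) = (6 + k**3)*15 = 90 + 15*k**3)
p(I(4, (5*(-3))*(-4)))*(37 - 11) = (90 + 15*((5*(-3))*(-4))**3)*(37 - 11) = (90 + 15*(-15*(-4))**3)*26 = (90 + 15*60**3)*26 = (90 + 15*216000)*26 = (90 + 3240000)*26 = 3240090*26 = 84242340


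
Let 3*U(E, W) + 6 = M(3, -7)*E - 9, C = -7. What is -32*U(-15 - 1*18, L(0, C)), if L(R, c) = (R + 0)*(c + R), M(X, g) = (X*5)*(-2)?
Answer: -10400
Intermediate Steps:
M(X, g) = -10*X (M(X, g) = (5*X)*(-2) = -10*X)
L(R, c) = R*(R + c)
U(E, W) = -5 - 10*E (U(E, W) = -2 + ((-10*3)*E - 9)/3 = -2 + (-30*E - 9)/3 = -2 + (-9 - 30*E)/3 = -2 + (-3 - 10*E) = -5 - 10*E)
-32*U(-15 - 1*18, L(0, C)) = -32*(-5 - 10*(-15 - 1*18)) = -32*(-5 - 10*(-15 - 18)) = -32*(-5 - 10*(-33)) = -32*(-5 + 330) = -32*325 = -10400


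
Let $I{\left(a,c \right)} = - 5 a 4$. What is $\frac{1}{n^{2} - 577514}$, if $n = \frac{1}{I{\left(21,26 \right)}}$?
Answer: $- \frac{176400}{101873469599} \approx -1.7316 \cdot 10^{-6}$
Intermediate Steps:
$I{\left(a,c \right)} = - 20 a$
$n = - \frac{1}{420}$ ($n = \frac{1}{\left(-20\right) 21} = \frac{1}{-420} = - \frac{1}{420} \approx -0.002381$)
$\frac{1}{n^{2} - 577514} = \frac{1}{\left(- \frac{1}{420}\right)^{2} - 577514} = \frac{1}{\frac{1}{176400} - 577514} = \frac{1}{- \frac{101873469599}{176400}} = - \frac{176400}{101873469599}$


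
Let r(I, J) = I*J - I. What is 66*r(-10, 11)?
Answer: -6600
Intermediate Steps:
r(I, J) = -I + I*J
66*r(-10, 11) = 66*(-10*(-1 + 11)) = 66*(-10*10) = 66*(-100) = -6600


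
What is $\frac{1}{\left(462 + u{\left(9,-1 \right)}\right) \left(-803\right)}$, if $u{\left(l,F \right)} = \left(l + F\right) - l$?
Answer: $- \frac{1}{370183} \approx -2.7014 \cdot 10^{-6}$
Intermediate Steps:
$u{\left(l,F \right)} = F$ ($u{\left(l,F \right)} = \left(F + l\right) - l = F$)
$\frac{1}{\left(462 + u{\left(9,-1 \right)}\right) \left(-803\right)} = \frac{1}{\left(462 - 1\right) \left(-803\right)} = \frac{1}{461} \left(- \frac{1}{803}\right) = - \frac{1}{370183}$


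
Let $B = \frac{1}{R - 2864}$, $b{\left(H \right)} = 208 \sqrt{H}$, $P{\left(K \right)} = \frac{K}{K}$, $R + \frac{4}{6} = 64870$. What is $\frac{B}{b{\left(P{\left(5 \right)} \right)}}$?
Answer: $\frac{3}{38691328} \approx 7.7537 \cdot 10^{-8}$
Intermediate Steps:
$R = \frac{194608}{3}$ ($R = - \frac{2}{3} + 64870 = \frac{194608}{3} \approx 64869.0$)
$P{\left(K \right)} = 1$
$B = \frac{3}{186016}$ ($B = \frac{1}{\frac{194608}{3} - 2864} = \frac{1}{\frac{186016}{3}} = \frac{3}{186016} \approx 1.6128 \cdot 10^{-5}$)
$\frac{B}{b{\left(P{\left(5 \right)} \right)}} = \frac{3}{186016 \cdot 208 \sqrt{1}} = \frac{3}{186016 \cdot 208 \cdot 1} = \frac{3}{186016 \cdot 208} = \frac{3}{186016} \cdot \frac{1}{208} = \frac{3}{38691328}$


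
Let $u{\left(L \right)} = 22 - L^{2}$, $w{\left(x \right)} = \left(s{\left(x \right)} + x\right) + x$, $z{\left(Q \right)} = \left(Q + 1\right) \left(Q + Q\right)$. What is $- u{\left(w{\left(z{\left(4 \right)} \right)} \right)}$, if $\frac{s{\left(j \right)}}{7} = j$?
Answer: $129578$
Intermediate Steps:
$z{\left(Q \right)} = 2 Q \left(1 + Q\right)$ ($z{\left(Q \right)} = \left(1 + Q\right) 2 Q = 2 Q \left(1 + Q\right)$)
$s{\left(j \right)} = 7 j$
$w{\left(x \right)} = 9 x$ ($w{\left(x \right)} = \left(7 x + x\right) + x = 8 x + x = 9 x$)
$- u{\left(w{\left(z{\left(4 \right)} \right)} \right)} = - (22 - \left(9 \cdot 2 \cdot 4 \left(1 + 4\right)\right)^{2}) = - (22 - \left(9 \cdot 2 \cdot 4 \cdot 5\right)^{2}) = - (22 - \left(9 \cdot 40\right)^{2}) = - (22 - 360^{2}) = - (22 - 129600) = \left(-1\right) \left(-129578\right) = 129578$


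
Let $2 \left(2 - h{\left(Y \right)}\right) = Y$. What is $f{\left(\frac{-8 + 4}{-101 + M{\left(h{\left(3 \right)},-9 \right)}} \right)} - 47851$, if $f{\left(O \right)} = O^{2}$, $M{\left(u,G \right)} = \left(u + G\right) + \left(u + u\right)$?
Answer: $- \frac{2253255675}{47089} \approx -47851.0$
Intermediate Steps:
$h{\left(Y \right)} = 2 - \frac{Y}{2}$
$M{\left(u,G \right)} = G + 3 u$ ($M{\left(u,G \right)} = \left(G + u\right) + 2 u = G + 3 u$)
$f{\left(\frac{-8 + 4}{-101 + M{\left(h{\left(3 \right)},-9 \right)}} \right)} - 47851 = \left(\frac{-8 + 4}{-101 - \left(9 - 3 \left(2 - \frac{3}{2}\right)\right)}\right)^{2} - 47851 = \left(- \frac{4}{-101 - \left(9 - 3 \left(2 - \frac{3}{2}\right)\right)}\right)^{2} - 47851 = \left(- \frac{4}{-101 + \left(-9 + 3 \cdot \frac{1}{2}\right)}\right)^{2} - 47851 = \left(- \frac{4}{-101 + \left(-9 + \frac{3}{2}\right)}\right)^{2} - 47851 = \left(- \frac{4}{-101 - \frac{15}{2}}\right)^{2} - 47851 = \left(- \frac{4}{- \frac{217}{2}}\right)^{2} - 47851 = \left(\left(-4\right) \left(- \frac{2}{217}\right)\right)^{2} - 47851 = \left(\frac{8}{217}\right)^{2} - 47851 = \frac{64}{47089} - 47851 = - \frac{2253255675}{47089}$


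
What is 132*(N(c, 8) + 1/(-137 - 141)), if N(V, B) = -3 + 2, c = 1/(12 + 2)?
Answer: -18414/139 ≈ -132.47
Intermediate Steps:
c = 1/14 ≈ 0.071429
N(V, B) = -1
132*(N(c, 8) + 1/(-137 - 141)) = 132*(-1 + 1/(-137 - 141)) = 132*(-1 + 1/(-278)) = 132*(-1 - 1/278) = 132*(-279/278) = -18414/139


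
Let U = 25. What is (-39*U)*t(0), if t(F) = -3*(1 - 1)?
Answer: 0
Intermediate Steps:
t(F) = 0 (t(F) = -3*0 = 0)
(-39*U)*t(0) = -39*25*0 = -975*0 = 0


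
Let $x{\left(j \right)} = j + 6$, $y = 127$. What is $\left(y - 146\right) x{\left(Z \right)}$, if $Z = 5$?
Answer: $-209$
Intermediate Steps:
$x{\left(j \right)} = 6 + j$
$\left(y - 146\right) x{\left(Z \right)} = \left(127 - 146\right) \left(6 + 5\right) = \left(-19\right) 11 = -209$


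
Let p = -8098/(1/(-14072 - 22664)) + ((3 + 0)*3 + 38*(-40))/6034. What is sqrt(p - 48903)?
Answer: sqrt(10829511134426726)/6034 ≈ 17246.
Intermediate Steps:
p = 1795043362841/6034 (p = -8098/(1/(-36736)) + (3*3 - 1520)*(1/6034) = -8098/(-1/36736) + (9 - 1520)*(1/6034) = -8098*(-36736) - 1511*1/6034 = 297488128 - 1511/6034 = 1795043362841/6034 ≈ 2.9749e+8)
sqrt(p - 48903) = sqrt(1795043362841/6034 - 48903) = sqrt(1794748282139/6034) = sqrt(10829511134426726)/6034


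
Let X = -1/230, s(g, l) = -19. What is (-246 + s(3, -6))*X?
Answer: 53/46 ≈ 1.1522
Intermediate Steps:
X = -1/230 (X = -1*1/230 = -1/230 ≈ -0.0043478)
(-246 + s(3, -6))*X = (-246 - 19)*(-1/230) = -265*(-1/230) = 53/46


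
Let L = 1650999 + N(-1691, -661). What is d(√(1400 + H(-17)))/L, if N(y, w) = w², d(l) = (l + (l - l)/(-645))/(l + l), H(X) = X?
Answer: 1/4175840 ≈ 2.3947e-7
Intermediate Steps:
d(l) = ½ (d(l) = (l + 0*(-1/645))/((2*l)) = (l + 0)*(1/(2*l)) = l*(1/(2*l)) = ½)
L = 2087920 (L = 1650999 + (-661)² = 1650999 + 436921 = 2087920)
d(√(1400 + H(-17)))/L = (½)/2087920 = (½)*(1/2087920) = 1/4175840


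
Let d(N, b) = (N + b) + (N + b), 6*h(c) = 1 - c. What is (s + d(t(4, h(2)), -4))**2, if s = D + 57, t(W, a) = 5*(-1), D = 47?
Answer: 7396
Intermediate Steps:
h(c) = 1/6 - c/6 (h(c) = (1 - c)/6 = 1/6 - c/6)
t(W, a) = -5
d(N, b) = 2*N + 2*b
s = 104 (s = 47 + 57 = 104)
(s + d(t(4, h(2)), -4))**2 = (104 + (2*(-5) + 2*(-4)))**2 = (104 + (-10 - 8))**2 = (104 - 18)**2 = 86**2 = 7396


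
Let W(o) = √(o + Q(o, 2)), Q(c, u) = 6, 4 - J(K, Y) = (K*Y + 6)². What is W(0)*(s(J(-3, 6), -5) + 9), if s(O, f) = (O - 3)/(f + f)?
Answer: 233*√6/10 ≈ 57.073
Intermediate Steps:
J(K, Y) = 4 - (6 + K*Y)² (J(K, Y) = 4 - (K*Y + 6)² = 4 - (6 + K*Y)²)
W(o) = √(6 + o) (W(o) = √(o + 6) = √(6 + o))
s(O, f) = (-3 + O)/(2*f) (s(O, f) = (-3 + O)/((2*f)) = (-3 + O)*(1/(2*f)) = (-3 + O)/(2*f))
W(0)*(s(J(-3, 6), -5) + 9) = √(6 + 0)*((½)*(-3 + (4 - (6 - 3*6)²))/(-5) + 9) = √6*((½)*(-⅕)*(-3 + (4 - (6 - 18)²)) + 9) = √6*((½)*(-⅕)*(-3 + (4 - 1*(-12)²)) + 9) = √6*((½)*(-⅕)*(-3 + (4 - 1*144)) + 9) = √6*((½)*(-⅕)*(-3 + (4 - 144)) + 9) = √6*((½)*(-⅕)*(-3 - 140) + 9) = √6*((½)*(-⅕)*(-143) + 9) = √6*(143/10 + 9) = √6*(233/10) = 233*√6/10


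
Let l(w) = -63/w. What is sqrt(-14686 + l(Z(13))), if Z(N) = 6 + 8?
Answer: I*sqrt(58762)/2 ≈ 121.2*I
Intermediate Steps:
Z(N) = 14
sqrt(-14686 + l(Z(13))) = sqrt(-14686 - 63/14) = sqrt(-14686 - 63*1/14) = sqrt(-14686 - 9/2) = sqrt(-29381/2) = I*sqrt(58762)/2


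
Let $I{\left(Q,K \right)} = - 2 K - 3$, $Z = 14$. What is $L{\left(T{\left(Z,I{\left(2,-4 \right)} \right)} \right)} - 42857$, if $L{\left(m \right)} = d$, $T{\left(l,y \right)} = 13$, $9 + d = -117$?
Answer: $-42983$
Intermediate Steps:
$I{\left(Q,K \right)} = -3 - 2 K$
$d = -126$ ($d = -9 - 117 = -126$)
$L{\left(m \right)} = -126$
$L{\left(T{\left(Z,I{\left(2,-4 \right)} \right)} \right)} - 42857 = -126 - 42857 = -42983$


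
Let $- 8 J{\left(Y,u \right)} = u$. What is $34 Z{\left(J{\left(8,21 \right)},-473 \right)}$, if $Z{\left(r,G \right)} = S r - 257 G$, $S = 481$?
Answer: $\frac{16360579}{4} \approx 4.0901 \cdot 10^{6}$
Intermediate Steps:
$J{\left(Y,u \right)} = - \frac{u}{8}$
$Z{\left(r,G \right)} = - 257 G + 481 r$ ($Z{\left(r,G \right)} = 481 r - 257 G = - 257 G + 481 r$)
$34 Z{\left(J{\left(8,21 \right)},-473 \right)} = 34 \left(\left(-257\right) \left(-473\right) + 481 \left(\left(- \frac{1}{8}\right) 21\right)\right) = 34 \left(121561 + 481 \left(- \frac{21}{8}\right)\right) = 34 \left(121561 - \frac{10101}{8}\right) = 34 \cdot \frac{962387}{8} = \frac{16360579}{4}$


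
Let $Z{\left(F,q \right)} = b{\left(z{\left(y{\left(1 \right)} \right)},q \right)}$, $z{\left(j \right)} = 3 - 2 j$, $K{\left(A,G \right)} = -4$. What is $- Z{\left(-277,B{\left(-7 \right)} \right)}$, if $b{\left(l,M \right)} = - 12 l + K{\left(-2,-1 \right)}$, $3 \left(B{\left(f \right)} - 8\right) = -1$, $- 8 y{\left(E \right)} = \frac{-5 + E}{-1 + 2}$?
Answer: $28$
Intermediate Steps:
$y{\left(E \right)} = \frac{5}{8} - \frac{E}{8}$ ($y{\left(E \right)} = - \frac{\left(-5 + E\right) \frac{1}{-1 + 2}}{8} = - \frac{\left(-5 + E\right) 1^{-1}}{8} = - \frac{\left(-5 + E\right) 1}{8} = - \frac{-5 + E}{8} = \frac{5}{8} - \frac{E}{8}$)
$B{\left(f \right)} = \frac{23}{3}$ ($B{\left(f \right)} = 8 + \frac{1}{3} \left(-1\right) = 8 - \frac{1}{3} = \frac{23}{3}$)
$b{\left(l,M \right)} = -4 - 12 l$ ($b{\left(l,M \right)} = - 12 l - 4 = -4 - 12 l$)
$Z{\left(F,q \right)} = -28$ ($Z{\left(F,q \right)} = -4 - 12 \left(3 - 2 \left(\frac{5}{8} - \frac{1}{8}\right)\right) = -4 - 12 \left(3 - 1\right) = -4 - 24 = -28$)
$- Z{\left(-277,B{\left(-7 \right)} \right)} = \left(-1\right) \left(-28\right) = 28$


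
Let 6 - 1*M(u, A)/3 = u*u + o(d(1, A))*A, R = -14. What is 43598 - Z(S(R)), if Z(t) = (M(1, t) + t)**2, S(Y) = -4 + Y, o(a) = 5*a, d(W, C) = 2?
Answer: -244771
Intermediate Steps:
M(u, A) = 18 - 30*A - 3*u**2 (M(u, A) = 18 - 3*(u*u + (5*2)*A) = 18 - 3*(u**2 + 10*A) = 18 + (-30*A - 3*u**2) = 18 - 30*A - 3*u**2)
Z(t) = (15 - 29*t)**2 (Z(t) = ((18 - 30*t - 3*1**2) + t)**2 = ((18 - 30*t - 3*1) + t)**2 = ((18 - 30*t - 3) + t)**2 = ((15 - 30*t) + t)**2 = (15 - 29*t)**2)
43598 - Z(S(R)) = 43598 - (-15 + 29*(-4 - 14))**2 = 43598 - (-15 + 29*(-18))**2 = 43598 - (-15 - 522)**2 = 43598 - 1*(-537)**2 = 43598 - 1*288369 = 43598 - 288369 = -244771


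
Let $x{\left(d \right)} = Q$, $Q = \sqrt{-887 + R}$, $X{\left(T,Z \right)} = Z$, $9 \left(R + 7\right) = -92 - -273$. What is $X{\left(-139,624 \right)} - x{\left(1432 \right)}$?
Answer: $624 - \frac{11 i \sqrt{65}}{3} \approx 624.0 - 29.562 i$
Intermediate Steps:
$R = \frac{118}{9}$ ($R = -7 + \frac{-92 - -273}{9} = -7 + \frac{-92 + 273}{9} = -7 + \frac{1}{9} \cdot 181 = -7 + \frac{181}{9} = \frac{118}{9} \approx 13.111$)
$Q = \frac{11 i \sqrt{65}}{3}$ ($Q = \sqrt{-887 + \frac{118}{9}} = \sqrt{- \frac{7865}{9}} = \frac{11 i \sqrt{65}}{3} \approx 29.562 i$)
$x{\left(d \right)} = \frac{11 i \sqrt{65}}{3}$
$X{\left(-139,624 \right)} - x{\left(1432 \right)} = 624 - \frac{11 i \sqrt{65}}{3}$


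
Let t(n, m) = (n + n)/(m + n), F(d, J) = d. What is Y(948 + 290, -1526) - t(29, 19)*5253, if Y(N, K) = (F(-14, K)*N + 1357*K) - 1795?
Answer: -16770051/8 ≈ -2.0963e+6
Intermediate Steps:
t(n, m) = 2*n/(m + n) (t(n, m) = (2*n)/(m + n) = 2*n/(m + n))
Y(N, K) = -1795 - 14*N + 1357*K (Y(N, K) = (-14*N + 1357*K) - 1795 = -1795 - 14*N + 1357*K)
Y(948 + 290, -1526) - t(29, 19)*5253 = (-1795 - 14*(948 + 290) + 1357*(-1526)) - 2*29/(19 + 29)*5253 = (-1795 - 14*1238 - 2070782) - 2*29/48*5253 = (-1795 - 17332 - 2070782) - 2*29*(1/48)*5253 = -2089909 - 29*5253/24 = -2089909 - 1*50779/8 = -2089909 - 50779/8 = -16770051/8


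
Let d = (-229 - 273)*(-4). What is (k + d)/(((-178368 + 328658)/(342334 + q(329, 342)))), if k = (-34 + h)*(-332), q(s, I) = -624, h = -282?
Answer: 3653563320/15029 ≈ 2.4310e+5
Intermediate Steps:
d = 2008 (d = -502*(-4) = 2008)
k = 104912 (k = (-34 - 282)*(-332) = -316*(-332) = 104912)
(k + d)/(((-178368 + 328658)/(342334 + q(329, 342)))) = (104912 + 2008)/(((-178368 + 328658)/(342334 - 624))) = 106920/((150290/341710)) = 106920/((150290*(1/341710))) = 106920/(15029/34171) = 106920*(34171/15029) = 3653563320/15029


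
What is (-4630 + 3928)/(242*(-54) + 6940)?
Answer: 351/3064 ≈ 0.11456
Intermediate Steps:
(-4630 + 3928)/(242*(-54) + 6940) = -702/(-13068 + 6940) = -702/(-6128) = -702*(-1/6128) = 351/3064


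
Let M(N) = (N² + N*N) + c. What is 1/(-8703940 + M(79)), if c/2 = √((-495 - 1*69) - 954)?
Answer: -4345729/37770721085918 - I*√1518/37770721085918 ≈ -1.1506e-7 - 1.0315e-12*I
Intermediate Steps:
c = 2*I*√1518 (c = 2*√((-495 - 1*69) - 954) = 2*√((-495 - 69) - 954) = 2*√(-564 - 954) = 2*√(-1518) = 2*(I*√1518) = 2*I*√1518 ≈ 77.923*I)
M(N) = 2*N² + 2*I*√1518 (M(N) = (N² + N*N) + 2*I*√1518 = (N² + N²) + 2*I*√1518 = 2*N² + 2*I*√1518)
1/(-8703940 + M(79)) = 1/(-8703940 + (2*79² + 2*I*√1518)) = 1/(-8703940 + (2*6241 + 2*I*√1518)) = 1/(-8703940 + (12482 + 2*I*√1518)) = 1/(-8691458 + 2*I*√1518)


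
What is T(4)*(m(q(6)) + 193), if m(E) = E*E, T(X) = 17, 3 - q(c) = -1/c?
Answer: 124253/36 ≈ 3451.5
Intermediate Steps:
q(c) = 3 + 1/c (q(c) = 3 - (-1)/c = 3 + 1/c)
m(E) = E²
T(4)*(m(q(6)) + 193) = 17*((3 + 1/6)² + 193) = 17*((3 + ⅙)² + 193) = 17*((19/6)² + 193) = 17*(361/36 + 193) = 17*(7309/36) = 124253/36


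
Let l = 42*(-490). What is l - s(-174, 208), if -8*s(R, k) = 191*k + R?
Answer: -62543/4 ≈ -15636.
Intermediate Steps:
s(R, k) = -191*k/8 - R/8 (s(R, k) = -(191*k + R)/8 = -(R + 191*k)/8 = -191*k/8 - R/8)
l = -20580
l - s(-174, 208) = -20580 - (-191/8*208 - 1/8*(-174)) = -20580 - (-4966 + 87/4) = -20580 - 1*(-19777/4) = -20580 + 19777/4 = -62543/4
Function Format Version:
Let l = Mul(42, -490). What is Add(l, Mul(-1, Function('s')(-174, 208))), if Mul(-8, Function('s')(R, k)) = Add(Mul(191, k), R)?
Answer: Rational(-62543, 4) ≈ -15636.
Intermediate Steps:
Function('s')(R, k) = Add(Mul(Rational(-191, 8), k), Mul(Rational(-1, 8), R)) (Function('s')(R, k) = Mul(Rational(-1, 8), Add(Mul(191, k), R)) = Mul(Rational(-1, 8), Add(R, Mul(191, k))) = Add(Mul(Rational(-191, 8), k), Mul(Rational(-1, 8), R)))
l = -20580
Add(l, Mul(-1, Function('s')(-174, 208))) = Add(-20580, Mul(-1, Add(Mul(Rational(-191, 8), 208), Mul(Rational(-1, 8), -174)))) = Add(-20580, Mul(-1, Add(-4966, Rational(87, 4)))) = Add(-20580, Mul(-1, Rational(-19777, 4))) = Add(-20580, Rational(19777, 4)) = Rational(-62543, 4)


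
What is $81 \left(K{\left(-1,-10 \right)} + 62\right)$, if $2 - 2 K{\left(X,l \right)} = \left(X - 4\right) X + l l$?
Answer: $\frac{1701}{2} \approx 850.5$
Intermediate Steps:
$K{\left(X,l \right)} = 1 - \frac{l^{2}}{2} - \frac{X \left(-4 + X\right)}{2}$ ($K{\left(X,l \right)} = 1 - \frac{\left(X - 4\right) X + l l}{2} = 1 - \frac{\left(-4 + X\right) X + l^{2}}{2} = 1 - \frac{X \left(-4 + X\right) + l^{2}}{2} = 1 - \frac{l^{2} + X \left(-4 + X\right)}{2} = 1 - \left(\frac{l^{2}}{2} + \frac{X \left(-4 + X\right)}{2}\right) = 1 - \frac{l^{2}}{2} - \frac{X \left(-4 + X\right)}{2}$)
$81 \left(K{\left(-1,-10 \right)} + 62\right) = 81 \left(\left(1 + 2 \left(-1\right) - \frac{\left(-1\right)^{2}}{2} - \frac{\left(-10\right)^{2}}{2}\right) + 62\right) = 81 \left(\left(1 - 2 - \frac{1}{2} - 50\right) + 62\right) = 81 \left(- \frac{103}{2} + 62\right) = 81 \cdot \frac{21}{2} = \frac{1701}{2}$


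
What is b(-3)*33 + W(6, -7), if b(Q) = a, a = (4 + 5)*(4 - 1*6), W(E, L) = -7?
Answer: -601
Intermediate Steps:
a = -18 (a = 9*(4 - 6) = 9*(-2) = -18)
b(Q) = -18
b(-3)*33 + W(6, -7) = -18*33 - 7 = -594 - 7 = -601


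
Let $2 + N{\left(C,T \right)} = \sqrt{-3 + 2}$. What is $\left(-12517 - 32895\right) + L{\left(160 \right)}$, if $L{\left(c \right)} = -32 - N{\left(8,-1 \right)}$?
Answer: $-45442 - i \approx -45442.0 - 1.0 i$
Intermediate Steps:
$N{\left(C,T \right)} = -2 + i$ ($N{\left(C,T \right)} = -2 + \sqrt{-3 + 2} = -2 + \sqrt{-1} = -2 + i$)
$L{\left(c \right)} = -30 - i$ ($L{\left(c \right)} = -32 - \left(-2 + i\right) = -32 + \left(2 - i\right) = -30 - i$)
$\left(-12517 - 32895\right) + L{\left(160 \right)} = \left(-12517 - 32895\right) - \left(30 + i\right) = -45412 - \left(30 + i\right) = -45442 - i$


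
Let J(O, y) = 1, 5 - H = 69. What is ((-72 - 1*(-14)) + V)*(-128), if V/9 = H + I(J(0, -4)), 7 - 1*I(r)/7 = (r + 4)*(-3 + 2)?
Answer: -15616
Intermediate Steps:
H = -64 (H = 5 - 1*69 = 5 - 69 = -64)
I(r) = 77 + 7*r (I(r) = 49 - 7*(r + 4)*(-3 + 2) = 49 - 7*(4 + r)*(-1) = 49 - 7*(-4 - r) = 49 + (28 + 7*r) = 77 + 7*r)
V = 180 (V = 9*(-64 + (77 + 7*1)) = 9*(-64 + (77 + 7)) = 9*(-64 + 84) = 9*20 = 180)
((-72 - 1*(-14)) + V)*(-128) = ((-72 - 1*(-14)) + 180)*(-128) = ((-72 + 14) + 180)*(-128) = (-58 + 180)*(-128) = 122*(-128) = -15616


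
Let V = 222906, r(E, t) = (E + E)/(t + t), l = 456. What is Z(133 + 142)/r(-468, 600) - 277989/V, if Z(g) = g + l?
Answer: -2719351957/2897778 ≈ -938.43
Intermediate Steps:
r(E, t) = E/t (r(E, t) = (2*E)/((2*t)) = (2*E)*(1/(2*t)) = E/t)
Z(g) = 456 + g (Z(g) = g + 456 = 456 + g)
Z(133 + 142)/r(-468, 600) - 277989/V = (456 + (133 + 142))/((-468/600)) - 277989/222906 = (456 + 275)/((-468*1/600)) - 277989*1/222906 = 731/(-39/50) - 92663/74302 = 731*(-50/39) - 92663/74302 = -36550/39 - 92663/74302 = -2719351957/2897778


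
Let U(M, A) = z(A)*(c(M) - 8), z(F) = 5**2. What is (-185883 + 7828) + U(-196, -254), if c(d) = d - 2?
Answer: -183205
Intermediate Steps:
c(d) = -2 + d
z(F) = 25
U(M, A) = -250 + 25*M (U(M, A) = 25*((-2 + M) - 8) = 25*(-10 + M) = -250 + 25*M)
(-185883 + 7828) + U(-196, -254) = (-185883 + 7828) + (-250 + 25*(-196)) = -178055 + (-250 - 4900) = -178055 - 5150 = -183205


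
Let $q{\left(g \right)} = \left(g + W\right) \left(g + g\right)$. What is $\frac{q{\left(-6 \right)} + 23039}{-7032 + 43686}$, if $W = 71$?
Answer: $\frac{22259}{36654} \approx 0.60727$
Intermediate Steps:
$q{\left(g \right)} = 2 g \left(71 + g\right)$ ($q{\left(g \right)} = \left(g + 71\right) \left(g + g\right) = \left(71 + g\right) 2 g = 2 g \left(71 + g\right)$)
$\frac{q{\left(-6 \right)} + 23039}{-7032 + 43686} = \frac{2 \left(-6\right) \left(71 - 6\right) + 23039}{-7032 + 43686} = \frac{2 \left(-6\right) 65 + 23039}{36654} = \left(-780 + 23039\right) \frac{1}{36654} = 22259 \cdot \frac{1}{36654} = \frac{22259}{36654}$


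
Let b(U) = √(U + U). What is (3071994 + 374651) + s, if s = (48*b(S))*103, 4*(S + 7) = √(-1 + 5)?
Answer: 3446645 + 4944*I*√13 ≈ 3.4466e+6 + 17826.0*I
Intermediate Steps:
S = -13/2 (S = -7 + √(-1 + 5)/4 = -7 + √4/4 = -7 + (¼)*2 = -7 + ½ = -13/2 ≈ -6.5000)
b(U) = √2*√U (b(U) = √(2*U) = √2*√U)
s = 4944*I*√13 (s = (48*(√2*√(-13/2)))*103 = (48*(√2*(I*√26/2)))*103 = (48*(I*√13))*103 = (48*I*√13)*103 = 4944*I*√13 ≈ 17826.0*I)
(3071994 + 374651) + s = (3071994 + 374651) + 4944*I*√13 = 3446645 + 4944*I*√13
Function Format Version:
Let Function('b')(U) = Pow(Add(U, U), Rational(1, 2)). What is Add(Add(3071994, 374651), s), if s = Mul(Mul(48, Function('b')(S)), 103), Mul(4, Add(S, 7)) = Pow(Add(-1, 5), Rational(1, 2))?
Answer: Add(3446645, Mul(4944, I, Pow(13, Rational(1, 2)))) ≈ Add(3.4466e+6, Mul(17826., I))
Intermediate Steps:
S = Rational(-13, 2) (S = Add(-7, Mul(Rational(1, 4), Pow(Add(-1, 5), Rational(1, 2)))) = Add(-7, Mul(Rational(1, 4), Pow(4, Rational(1, 2)))) = Add(-7, Mul(Rational(1, 4), 2)) = Add(-7, Rational(1, 2)) = Rational(-13, 2) ≈ -6.5000)
Function('b')(U) = Mul(Pow(2, Rational(1, 2)), Pow(U, Rational(1, 2))) (Function('b')(U) = Pow(Mul(2, U), Rational(1, 2)) = Mul(Pow(2, Rational(1, 2)), Pow(U, Rational(1, 2))))
s = Mul(4944, I, Pow(13, Rational(1, 2))) (s = Mul(Mul(48, Mul(Pow(2, Rational(1, 2)), Pow(Rational(-13, 2), Rational(1, 2)))), 103) = Mul(Mul(48, Mul(Pow(2, Rational(1, 2)), Mul(Rational(1, 2), I, Pow(26, Rational(1, 2))))), 103) = Mul(Mul(48, Mul(I, Pow(13, Rational(1, 2)))), 103) = Mul(Mul(48, I, Pow(13, Rational(1, 2))), 103) = Mul(4944, I, Pow(13, Rational(1, 2))) ≈ Mul(17826., I))
Add(Add(3071994, 374651), s) = Add(Add(3071994, 374651), Mul(4944, I, Pow(13, Rational(1, 2)))) = Add(3446645, Mul(4944, I, Pow(13, Rational(1, 2))))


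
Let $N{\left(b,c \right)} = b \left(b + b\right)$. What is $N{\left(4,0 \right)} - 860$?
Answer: $-828$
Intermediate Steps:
$N{\left(b,c \right)} = 2 b^{2}$ ($N{\left(b,c \right)} = b 2 b = 2 b^{2}$)
$N{\left(4,0 \right)} - 860 = 2 \cdot 4^{2} - 860 = 2 \cdot 16 - 860 = 32 - 860 = -828$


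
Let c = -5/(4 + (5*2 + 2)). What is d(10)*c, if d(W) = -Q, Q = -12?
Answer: -15/4 ≈ -3.7500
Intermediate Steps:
d(W) = 12 (d(W) = -1*(-12) = 12)
c = -5/16 (c = -5/(4 + (10 + 2)) = -5/(4 + 12) = -5/16 ≈ -0.31250)
d(10)*c = 12*(-5/16) = -15/4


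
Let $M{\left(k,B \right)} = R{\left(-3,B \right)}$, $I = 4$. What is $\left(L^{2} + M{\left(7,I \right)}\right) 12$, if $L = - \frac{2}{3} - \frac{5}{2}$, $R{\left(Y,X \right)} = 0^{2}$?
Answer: $\frac{361}{3} \approx 120.33$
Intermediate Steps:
$R{\left(Y,X \right)} = 0$
$L = - \frac{19}{6}$ ($L = \left(-2\right) \frac{1}{3} - \frac{5}{2} = - \frac{2}{3} - \frac{5}{2} = - \frac{19}{6} \approx -3.1667$)
$M{\left(k,B \right)} = 0$
$\left(L^{2} + M{\left(7,I \right)}\right) 12 = \left(\left(- \frac{19}{6}\right)^{2} + 0\right) 12 = \left(\frac{361}{36} + 0\right) 12 = \frac{361}{36} \cdot 12 = \frac{361}{3}$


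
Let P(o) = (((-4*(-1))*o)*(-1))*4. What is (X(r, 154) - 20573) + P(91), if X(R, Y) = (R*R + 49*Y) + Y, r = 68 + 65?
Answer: 3360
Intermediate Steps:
r = 133
X(R, Y) = R² + 50*Y (X(R, Y) = (R² + 49*Y) + Y = R² + 50*Y)
P(o) = -16*o (P(o) = ((4*o)*(-1))*4 = -4*o*4 = -16*o)
(X(r, 154) - 20573) + P(91) = ((133² + 50*154) - 20573) - 16*91 = ((17689 + 7700) - 20573) - 1456 = (25389 - 20573) - 1456 = 4816 - 1456 = 3360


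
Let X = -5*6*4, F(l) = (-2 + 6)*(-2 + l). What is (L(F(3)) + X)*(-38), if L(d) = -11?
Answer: 4978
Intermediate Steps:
F(l) = -8 + 4*l (F(l) = 4*(-2 + l) = -8 + 4*l)
X = -120 (X = -30*4 = -120)
(L(F(3)) + X)*(-38) = (-11 - 120)*(-38) = -131*(-38) = 4978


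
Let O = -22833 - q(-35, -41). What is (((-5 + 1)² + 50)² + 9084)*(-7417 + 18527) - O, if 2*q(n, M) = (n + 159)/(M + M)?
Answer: 6122990522/41 ≈ 1.4934e+8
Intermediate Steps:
q(n, M) = (159 + n)/(4*M) (q(n, M) = ((n + 159)/(M + M))/2 = ((159 + n)/((2*M)))/2 = ((159 + n)*(1/(2*M)))/2 = ((159 + n)/(2*M))/2 = (159 + n)/(4*M))
O = -936122/41 (O = -22833 - (159 - 35)/(4*(-41)) = -22833 - (-1)*124/(4*41) = -22833 - 1*(-31/41) = -22833 + 31/41 = -936122/41 ≈ -22832.)
(((-5 + 1)² + 50)² + 9084)*(-7417 + 18527) - O = (((-5 + 1)² + 50)² + 9084)*(-7417 + 18527) - 1*(-936122/41) = (((-4)² + 50)² + 9084)*11110 + 936122/41 = ((16 + 50)² + 9084)*11110 + 936122/41 = (66² + 9084)*11110 + 936122/41 = (4356 + 9084)*11110 + 936122/41 = 13440*11110 + 936122/41 = 149318400 + 936122/41 = 6122990522/41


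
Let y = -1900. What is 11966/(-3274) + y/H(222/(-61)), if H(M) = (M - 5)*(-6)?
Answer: -104323273/2588097 ≈ -40.309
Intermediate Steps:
H(M) = 30 - 6*M (H(M) = (-5 + M)*(-6) = 30 - 6*M)
11966/(-3274) + y/H(222/(-61)) = 11966/(-3274) - 1900/(30 - 1332/(-61)) = 11966*(-1/3274) - 1900/(30 - 1332*(-1)/61) = -5983/1637 - 1900/(30 - 6*(-222/61)) = -5983/1637 - 1900/(30 + 1332/61) = -5983/1637 - 1900/3162/61 = -5983/1637 - 1900*61/3162 = -5983/1637 - 57950/1581 = -104323273/2588097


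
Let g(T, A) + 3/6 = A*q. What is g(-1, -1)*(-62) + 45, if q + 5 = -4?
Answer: -482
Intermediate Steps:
q = -9 (q = -5 - 4 = -9)
g(T, A) = -½ - 9*A (g(T, A) = -½ + A*(-9) = -½ - 9*A)
g(-1, -1)*(-62) + 45 = (-½ - 9*(-1))*(-62) + 45 = (-½ + 9)*(-62) + 45 = (17/2)*(-62) + 45 = -527 + 45 = -482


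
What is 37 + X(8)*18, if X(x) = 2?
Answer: 73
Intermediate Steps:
37 + X(8)*18 = 37 + 2*18 = 37 + 36 = 73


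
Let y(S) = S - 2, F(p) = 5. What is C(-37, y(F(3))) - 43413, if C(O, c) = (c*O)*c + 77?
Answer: -43669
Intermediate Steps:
y(S) = -2 + S
C(O, c) = 77 + O*c**2 (C(O, c) = (O*c)*c + 77 = O*c**2 + 77 = 77 + O*c**2)
C(-37, y(F(3))) - 43413 = (77 - 37*(-2 + 5)**2) - 43413 = (77 - 37*3**2) - 43413 = (77 - 37*9) - 43413 = (77 - 333) - 43413 = -256 - 43413 = -43669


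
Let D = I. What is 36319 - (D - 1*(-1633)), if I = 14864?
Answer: 19822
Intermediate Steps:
D = 14864
36319 - (D - 1*(-1633)) = 36319 - (14864 - 1*(-1633)) = 36319 - (14864 + 1633) = 36319 - 1*16497 = 36319 - 16497 = 19822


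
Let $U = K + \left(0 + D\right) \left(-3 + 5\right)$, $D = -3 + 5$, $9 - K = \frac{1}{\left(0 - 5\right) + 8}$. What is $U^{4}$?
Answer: $\frac{2085136}{81} \approx 25742.0$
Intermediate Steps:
$K = \frac{26}{3}$ ($K = 9 - \frac{1}{\left(0 - 5\right) + 8} = 9 - \frac{1}{-5 + 8} = 9 - \frac{1}{3} = \frac{26}{3} \approx 8.6667$)
$D = 2$
$U = \frac{38}{3}$ ($U = \frac{26}{3} + \left(0 + 2\right) \left(-3 + 5\right) = \frac{26}{3} + 2 \cdot 2 = \frac{26}{3} + 4 = \frac{38}{3} \approx 12.667$)
$U^{4} = \left(\frac{38}{3}\right)^{4} = \frac{2085136}{81}$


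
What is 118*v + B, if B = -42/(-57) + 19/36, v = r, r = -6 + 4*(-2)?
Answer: -1129103/684 ≈ -1650.7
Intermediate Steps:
r = -14 (r = -6 - 8 = -14)
v = -14
B = 865/684 (B = -42*(-1/57) + 19*(1/36) = 14/19 + 19/36 = 865/684 ≈ 1.2646)
118*v + B = 118*(-14) + 865/684 = -1652 + 865/684 = -1129103/684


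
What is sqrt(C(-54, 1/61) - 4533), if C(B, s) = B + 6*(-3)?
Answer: I*sqrt(4605) ≈ 67.86*I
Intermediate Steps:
C(B, s) = -18 + B (C(B, s) = B - 18 = -18 + B)
sqrt(C(-54, 1/61) - 4533) = sqrt((-18 - 54) - 4533) = sqrt(-72 - 4533) = sqrt(-4605) = I*sqrt(4605)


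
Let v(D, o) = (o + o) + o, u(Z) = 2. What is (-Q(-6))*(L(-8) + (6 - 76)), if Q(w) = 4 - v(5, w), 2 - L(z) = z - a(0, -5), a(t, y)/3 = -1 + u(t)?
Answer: 1254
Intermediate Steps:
v(D, o) = 3*o (v(D, o) = 2*o + o = 3*o)
a(t, y) = 3 (a(t, y) = 3*(-1 + 2) = 3*1 = 3)
L(z) = 5 - z (L(z) = 2 - (z - 1*3) = 2 - (z - 3) = 2 - (-3 + z) = 2 + (3 - z) = 5 - z)
Q(w) = 4 - 3*w
(-Q(-6))*(L(-8) + (6 - 76)) = (-(4 - 3*(-6)))*((5 - 1*(-8)) + (6 - 76)) = (-(4 + 18))*((5 + 8) - 70) = (-1*22)*(13 - 70) = -22*(-57) = 1254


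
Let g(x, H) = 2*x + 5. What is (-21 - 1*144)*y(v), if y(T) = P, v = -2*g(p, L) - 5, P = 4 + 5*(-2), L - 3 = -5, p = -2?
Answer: 990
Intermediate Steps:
L = -2 (L = 3 - 5 = -2)
g(x, H) = 5 + 2*x
P = -6 (P = 4 - 10 = -6)
v = -7 (v = -2*(5 + 2*(-2)) - 5 = -2*(5 - 4) - 5 = -2*1 - 5 = -2 - 5 = -7)
y(T) = -6
(-21 - 1*144)*y(v) = (-21 - 1*144)*(-6) = (-21 - 144)*(-6) = -165*(-6) = 990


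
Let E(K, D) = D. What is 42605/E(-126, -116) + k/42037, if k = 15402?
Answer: -1789199753/4876292 ≈ -366.92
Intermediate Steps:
42605/E(-126, -116) + k/42037 = 42605/(-116) + 15402/42037 = 42605*(-1/116) + 15402*(1/42037) = -42605/116 + 15402/42037 = -1789199753/4876292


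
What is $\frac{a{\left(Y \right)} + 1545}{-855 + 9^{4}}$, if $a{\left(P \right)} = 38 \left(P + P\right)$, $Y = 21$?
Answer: $\frac{349}{634} \approx 0.55047$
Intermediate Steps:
$a{\left(P \right)} = 76 P$ ($a{\left(P \right)} = 38 \cdot 2 P = 76 P$)
$\frac{a{\left(Y \right)} + 1545}{-855 + 9^{4}} = \frac{76 \cdot 21 + 1545}{-855 + 9^{4}} = \frac{1596 + 1545}{-855 + 6561} = \frac{3141}{5706} = 3141 \cdot \frac{1}{5706} = \frac{349}{634}$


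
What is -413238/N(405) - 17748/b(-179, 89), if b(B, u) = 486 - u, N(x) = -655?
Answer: 152430546/260035 ≈ 586.19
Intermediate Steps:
-413238/N(405) - 17748/b(-179, 89) = -413238/(-655) - 17748/(486 - 1*89) = -413238*(-1/655) - 17748/(486 - 89) = 413238/655 - 17748/397 = 152430546/260035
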